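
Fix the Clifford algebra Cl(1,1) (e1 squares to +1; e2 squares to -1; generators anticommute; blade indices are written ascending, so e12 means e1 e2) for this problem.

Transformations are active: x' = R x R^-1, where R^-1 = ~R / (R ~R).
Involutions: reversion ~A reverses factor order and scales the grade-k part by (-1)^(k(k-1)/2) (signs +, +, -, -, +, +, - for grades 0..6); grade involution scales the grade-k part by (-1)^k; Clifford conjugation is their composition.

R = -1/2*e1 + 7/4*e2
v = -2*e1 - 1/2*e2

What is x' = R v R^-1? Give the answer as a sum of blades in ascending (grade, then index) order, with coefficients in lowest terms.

~R = -1/2*e1 + 7/4*e2, and R ~R = -45/16, so R^-1 = ~R / (-45/16).
R v = 15/8 + 15/4*e12
Answer: 8/3*e1 - 11/6*e2


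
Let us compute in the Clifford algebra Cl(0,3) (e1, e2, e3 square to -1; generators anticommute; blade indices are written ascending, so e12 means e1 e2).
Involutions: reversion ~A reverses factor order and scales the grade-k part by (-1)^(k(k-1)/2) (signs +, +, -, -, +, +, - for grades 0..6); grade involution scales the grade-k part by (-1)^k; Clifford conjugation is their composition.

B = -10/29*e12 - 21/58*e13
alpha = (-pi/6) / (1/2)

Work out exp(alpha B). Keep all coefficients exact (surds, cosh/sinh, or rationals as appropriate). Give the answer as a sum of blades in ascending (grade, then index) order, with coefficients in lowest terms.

B^2 term by term: the squares give (-10/29)^2*(e12)^2 + (-21/58)^2*(e13)^2 = 100/841*(-1) + 441/3364*(-1) = -1/4 (each basis 2-blade squares to minus the product of its generators' squares); cross terms between blades sharing an index anticommute and cancel. So B^2 = -1/4.
B^2 = -1/4 — circular case — the even/odd split gives cos and sin: l = 1/2, alpha*l = -pi/6, so exp(alpha B) = cos(-pi/6) + (sin(-pi/6)/(1/2))*B = sqrt(3)/2 + (-1)*B.
Answer: sqrt(3)/2 + 10/29*e12 + 21/58*e13


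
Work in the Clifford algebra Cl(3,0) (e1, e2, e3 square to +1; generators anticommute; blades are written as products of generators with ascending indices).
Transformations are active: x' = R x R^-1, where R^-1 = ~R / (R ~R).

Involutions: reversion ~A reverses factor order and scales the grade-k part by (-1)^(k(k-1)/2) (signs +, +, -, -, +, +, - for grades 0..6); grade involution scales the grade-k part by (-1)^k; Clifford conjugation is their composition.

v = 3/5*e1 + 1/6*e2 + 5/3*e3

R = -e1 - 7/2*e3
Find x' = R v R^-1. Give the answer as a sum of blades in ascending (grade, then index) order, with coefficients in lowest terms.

~R = -e1 - 7/2*e3, and R ~R = 53/4, so R^-1 = ~R / (53/4).
R v = -193/30 - 1/6*e1 e2 + 13/30*e1 e3 + 7/12*e2 e3
Answer: 59/159*e1 - 1/6*e2 + 459/265*e3


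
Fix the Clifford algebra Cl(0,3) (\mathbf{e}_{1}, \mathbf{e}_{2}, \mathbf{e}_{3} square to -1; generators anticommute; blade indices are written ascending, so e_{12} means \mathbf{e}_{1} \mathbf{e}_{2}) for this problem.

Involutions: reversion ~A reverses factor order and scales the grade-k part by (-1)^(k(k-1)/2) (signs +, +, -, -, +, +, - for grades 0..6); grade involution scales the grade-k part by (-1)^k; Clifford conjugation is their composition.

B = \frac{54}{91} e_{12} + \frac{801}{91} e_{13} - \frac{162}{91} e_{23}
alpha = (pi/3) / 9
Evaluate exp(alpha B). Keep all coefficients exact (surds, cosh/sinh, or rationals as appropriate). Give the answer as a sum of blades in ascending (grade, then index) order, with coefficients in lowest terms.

B^2 term by term: the squares give (\frac{54}{91})^2*(e_{12})^2 + (\frac{801}{91})^2*(e_{13})^2 + (-\frac{162}{91})^2*(e_{23})^2 = \frac{2916}{8281}*(-1) + \frac{641601}{8281}*(-1) + \frac{26244}{8281}*(-1) = -81 (each basis 2-blade squares to minus the product of its generators' squares); cross terms between blades sharing an index anticommute and cancel. So B^2 = -81.
B^2 = -81 — a negative square means the series sums to a rotation: l = 9, alpha*l = \frac{\pi}{3}, so exp(alpha B) = cos(\frac{\pi}{3}) + (sin(\frac{\pi}{3})/9)*B = \frac{1}{2} + (\frac{\sqrt{3}}{18})*B.
Answer: \frac{1}{2} + \frac{3 \sqrt{3}}{91} e_{12} + \frac{89 \sqrt{3}}{182} e_{13} - \frac{9 \sqrt{3}}{91} e_{23}


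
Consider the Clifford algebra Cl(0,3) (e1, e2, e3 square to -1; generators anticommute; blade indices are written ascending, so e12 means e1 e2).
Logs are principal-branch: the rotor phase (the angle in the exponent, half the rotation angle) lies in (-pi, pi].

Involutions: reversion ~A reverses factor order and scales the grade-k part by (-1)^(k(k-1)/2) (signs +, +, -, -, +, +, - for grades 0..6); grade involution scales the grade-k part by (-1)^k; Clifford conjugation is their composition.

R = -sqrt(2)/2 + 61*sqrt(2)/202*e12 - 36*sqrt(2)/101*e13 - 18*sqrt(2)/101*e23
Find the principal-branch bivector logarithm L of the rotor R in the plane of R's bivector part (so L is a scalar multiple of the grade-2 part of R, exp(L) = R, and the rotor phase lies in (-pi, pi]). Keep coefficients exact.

The scalar part of R is -sqrt(2)/2, which fixes the principal-branch rotor phase; the unit plane is then the bivector part divided by the sine of that phase, and L is that plane scaled by the phase.
Concretely: cos(phase) = -sqrt(2)/2 gives phase = ±3*pi/4, and since phase/sin(phase) is even the sign is immaterial: L = (phase/sin(phase)) * <R>_2 = (3*sqrt(2)*pi/4) * <R>_2.
Answer: 183*pi/404*e12 - 54*pi/101*e13 - 27*pi/101*e23


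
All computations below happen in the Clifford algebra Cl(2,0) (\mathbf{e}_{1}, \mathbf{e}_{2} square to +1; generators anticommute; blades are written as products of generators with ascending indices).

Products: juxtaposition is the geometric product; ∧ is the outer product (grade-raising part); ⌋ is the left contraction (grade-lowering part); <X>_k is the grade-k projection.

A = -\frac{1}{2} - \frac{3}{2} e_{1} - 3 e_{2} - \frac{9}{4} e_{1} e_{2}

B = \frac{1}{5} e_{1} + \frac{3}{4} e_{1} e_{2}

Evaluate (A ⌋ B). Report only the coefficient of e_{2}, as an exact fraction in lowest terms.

step 1: \frac{111}{80} + \frac{43}{20} e_{1} - \frac{9}{8} e_{2} - \frac{3}{8} e_{1} e_{2}
Answer: -\frac{9}{8}


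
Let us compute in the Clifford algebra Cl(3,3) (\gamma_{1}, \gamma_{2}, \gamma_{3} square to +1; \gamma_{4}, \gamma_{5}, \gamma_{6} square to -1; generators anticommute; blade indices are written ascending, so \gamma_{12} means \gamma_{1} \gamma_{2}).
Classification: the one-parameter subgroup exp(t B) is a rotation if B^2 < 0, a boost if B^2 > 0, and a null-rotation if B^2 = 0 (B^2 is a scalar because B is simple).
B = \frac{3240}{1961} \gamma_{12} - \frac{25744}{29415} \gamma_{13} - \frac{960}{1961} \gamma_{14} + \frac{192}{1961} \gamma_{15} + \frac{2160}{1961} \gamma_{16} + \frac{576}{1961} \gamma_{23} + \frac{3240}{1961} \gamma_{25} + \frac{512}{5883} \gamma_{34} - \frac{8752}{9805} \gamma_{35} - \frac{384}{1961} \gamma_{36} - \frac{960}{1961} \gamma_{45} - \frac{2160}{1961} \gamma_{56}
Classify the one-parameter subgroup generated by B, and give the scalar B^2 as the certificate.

B^2 term by term: the squares give (\frac{3240}{1961})^2*(\gamma_{12})^2 + (-\frac{25744}{29415})^2*(\gamma_{13})^2 + (-\frac{960}{1961})^2*(\gamma_{14})^2 + (\frac{192}{1961})^2*(\gamma_{15})^2 + (\frac{2160}{1961})^2*(\gamma_{16})^2 + (\frac{576}{1961})^2*(\gamma_{23})^2 + (\frac{3240}{1961})^2*(\gamma_{25})^2 + (\frac{512}{5883})^2*(\gamma_{34})^2 + (-\frac{8752}{9805})^2*(\gamma_{35})^2 + (-\frac{384}{1961})^2*(\gamma_{36})^2 + (-\frac{960}{1961})^2*(\gamma_{45})^2 + (-\frac{2160}{1961})^2*(\gamma_{56})^2 = \frac{10497600}{3845521}*(-1) + \frac{662753536}{865242225}*(-1) + \frac{921600}{3845521}*(+1) + \frac{36864}{3845521}*(+1) + \frac{4665600}{3845521}*(+1) + \frac{331776}{3845521}*(-1) + \frac{10497600}{3845521}*(+1) + \frac{262144}{34609689}*(+1) + \frac{76597504}{96138025}*(+1) + \frac{147456}{3845521}*(+1) + \frac{921600}{3845521}*(-1) + \frac{4665600}{3845521}*(-1) = 0 (each basis 2-blade squares to minus the product of its generators' squares); cross terms between blades sharing an index anticommute and cancel; the commuting (index-disjoint) pairs give grade-4 terms 2*c*c'*(blade product), which cancel blade by blade — \gamma_{1234}: \frac{1105920}{3845521} - \frac{1105920}{3845521} = 0; \gamma_{1235}: -\frac{11342592}{3845521} + \frac{11121408}{3845521} + \frac{221184}{3845521} = 0; \gamma_{1236}: -\frac{2488320}{3845521} + \frac{2488320}{3845521} = 0; \gamma_{1245}: -\frac{6220800}{3845521} + \frac{6220800}{3845521} = 0; \gamma_{1256}: -\frac{13996800}{3845521} + \frac{13996800}{3845521} = 0; \gamma_{1345}: \frac{3295232}{3845521} - \frac{3360768}{3845521} + \frac{65536}{3845521} = 0; \gamma_{1346}: -\frac{737280}{3845521} + \frac{737280}{3845521} = 0; \gamma_{1356}: \frac{7414272}{3845521} + \frac{147456}{3845521} - \frac{7561728}{3845521} = 0; \gamma_{1456}: \frac{4147200}{3845521} - \frac{4147200}{3845521} = 0; \gamma_{2345}: -\frac{1105920}{3845521} + \frac{1105920}{3845521} = 0; \gamma_{2356}: -\frac{2488320}{3845521} + \frac{2488320}{3845521} = 0; \gamma_{3456}: -\frac{737280}{3845521} + \frac{737280}{3845521} = 0 — confirming B is simple. So B^2 = 0.
Answer: null-rotation, certificate B^2 = 0. B^2 = 0 is basis-independent, so its sign is the whole story.


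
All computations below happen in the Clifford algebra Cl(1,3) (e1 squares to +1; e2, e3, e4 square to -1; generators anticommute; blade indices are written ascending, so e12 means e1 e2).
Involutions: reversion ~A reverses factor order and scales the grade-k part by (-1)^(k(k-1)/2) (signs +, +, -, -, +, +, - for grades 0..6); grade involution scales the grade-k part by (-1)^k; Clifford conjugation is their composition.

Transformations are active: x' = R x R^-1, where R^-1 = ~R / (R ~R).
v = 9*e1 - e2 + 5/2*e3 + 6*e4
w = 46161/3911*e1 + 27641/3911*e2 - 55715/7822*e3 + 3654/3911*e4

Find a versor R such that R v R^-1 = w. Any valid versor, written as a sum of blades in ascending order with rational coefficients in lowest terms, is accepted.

Sketch: the shared square 151/4 makes R = v + w = 81360/3911*e1 + 23730/3911*e2 - 18080/3911*e3 + 27120/3911*e4 the natural versor; its sandwich fixes that direction, negates (v - w)/2, and sends v to w.
Answer: 81360/3911*e1 + 23730/3911*e2 - 18080/3911*e3 + 27120/3911*e4


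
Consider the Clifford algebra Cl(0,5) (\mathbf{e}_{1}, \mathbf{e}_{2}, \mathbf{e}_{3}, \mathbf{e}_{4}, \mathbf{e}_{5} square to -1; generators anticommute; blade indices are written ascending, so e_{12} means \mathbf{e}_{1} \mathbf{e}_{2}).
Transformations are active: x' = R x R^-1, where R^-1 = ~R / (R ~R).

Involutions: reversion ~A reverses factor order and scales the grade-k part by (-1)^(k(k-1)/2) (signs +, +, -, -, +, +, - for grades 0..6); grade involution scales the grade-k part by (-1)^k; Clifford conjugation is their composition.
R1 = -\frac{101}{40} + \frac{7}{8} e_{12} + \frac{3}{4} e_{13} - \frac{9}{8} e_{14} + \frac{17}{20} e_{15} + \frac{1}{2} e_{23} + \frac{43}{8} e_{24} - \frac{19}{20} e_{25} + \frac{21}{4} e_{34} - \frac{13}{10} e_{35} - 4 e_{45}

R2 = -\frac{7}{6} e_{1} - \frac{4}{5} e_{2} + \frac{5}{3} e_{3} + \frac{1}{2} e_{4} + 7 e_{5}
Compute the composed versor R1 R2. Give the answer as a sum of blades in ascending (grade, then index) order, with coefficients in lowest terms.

Distribute over the terms of R2 (each basis-blade product reordered to ascending indices, repeated generators contracted through their squares):
R1 (-\frac{7}{6} e_{1}) = \frac{707}{240} e_{1} - \frac{49}{48} e_{2} - \frac{7}{8} e_{3} + \frac{21}{16} e_{4} - \frac{119}{120} e_{5} - \frac{7}{12} e_{123} - \frac{301}{48} e_{124} + \frac{133}{120} e_{125} - \frac{49}{8} e_{134} + \frac{91}{60} e_{135} + \frac{14}{3} e_{145}
R1 (-\frac{4}{5} e_{2}) = \frac{7}{10} e_{1} + \frac{101}{50} e_{2} - \frac{2}{5} e_{3} - \frac{43}{10} e_{4} + \frac{19}{25} e_{5} + \frac{3}{5} e_{123} - \frac{9}{10} e_{124} + \frac{17}{25} e_{125} - \frac{21}{5} e_{234} + \frac{26}{25} e_{235} + \frac{16}{5} e_{245}
R1 (\frac{5}{3} e_{3}) = -\frac{5}{4} e_{1} - \frac{5}{6} e_{2} - \frac{101}{24} e_{3} + \frac{35}{4} e_{4} - \frac{13}{6} e_{5} + \frac{35}{24} e_{123} + \frac{15}{8} e_{134} - \frac{17}{12} e_{135} - \frac{215}{24} e_{234} + \frac{19}{12} e_{235} - \frac{20}{3} e_{345}
R1 (\frac{1}{2} e_{4}) = \frac{9}{16} e_{1} - \frac{43}{16} e_{2} - \frac{21}{8} e_{3} - \frac{101}{80} e_{4} - 2 e_{5} + \frac{7}{16} e_{124} + \frac{3}{8} e_{134} - \frac{17}{40} e_{145} + \frac{1}{4} e_{234} + \frac{19}{40} e_{245} + \frac{13}{20} e_{345}
R1 (7 e_{5}) = -\frac{119}{20} e_{1} + \frac{133}{20} e_{2} + \frac{91}{10} e_{3} + 28 e_{4} - \frac{707}{40} e_{5} + \frac{49}{8} e_{125} + \frac{21}{4} e_{135} - \frac{63}{8} e_{145} + \frac{7}{2} e_{235} + \frac{301}{8} e_{245} + \frac{147}{4} e_{345}
Summing the partial products and collecting blades:
Answer: -\frac{359}{120} e_{1} + \frac{2477}{600} e_{2} + \frac{119}{120} e_{3} + \frac{65}{2} e_{4} - \frac{3311}{150} e_{5} + \frac{59}{40} e_{123} - \frac{101}{15} e_{124} + \frac{1187}{150} e_{125} - \frac{31}{8} e_{134} + \frac{107}{20} e_{135} - \frac{109}{30} e_{145} - \frac{1549}{120} e_{234} + \frac{1837}{300} e_{235} + \frac{413}{10} e_{245} + \frac{461}{15} e_{345}


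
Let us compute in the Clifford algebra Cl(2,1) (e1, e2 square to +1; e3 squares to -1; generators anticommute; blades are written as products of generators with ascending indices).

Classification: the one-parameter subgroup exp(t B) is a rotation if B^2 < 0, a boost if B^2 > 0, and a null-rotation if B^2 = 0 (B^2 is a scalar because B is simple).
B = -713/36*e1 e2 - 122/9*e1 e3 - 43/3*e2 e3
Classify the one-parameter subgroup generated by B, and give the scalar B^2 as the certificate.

B^2 term by term: the squares give (-713/36)^2*(e1 e2)^2 + (-122/9)^2*(e1 e3)^2 + (-43/3)^2*(e2 e3)^2 = 508369/1296*(-1) + 14884/81*(+1) + 1849/9*(+1) = -49/16 (each basis 2-blade squares to minus the product of its generators' squares); cross terms between blades sharing an index anticommute and cancel. So B^2 = -49/16.
Answer: rotation, certificate B^2 = -49/16. Why this suffices: the scalar -49/16 survives any versor conjugation, so its sign alone determines the class however B is presented.


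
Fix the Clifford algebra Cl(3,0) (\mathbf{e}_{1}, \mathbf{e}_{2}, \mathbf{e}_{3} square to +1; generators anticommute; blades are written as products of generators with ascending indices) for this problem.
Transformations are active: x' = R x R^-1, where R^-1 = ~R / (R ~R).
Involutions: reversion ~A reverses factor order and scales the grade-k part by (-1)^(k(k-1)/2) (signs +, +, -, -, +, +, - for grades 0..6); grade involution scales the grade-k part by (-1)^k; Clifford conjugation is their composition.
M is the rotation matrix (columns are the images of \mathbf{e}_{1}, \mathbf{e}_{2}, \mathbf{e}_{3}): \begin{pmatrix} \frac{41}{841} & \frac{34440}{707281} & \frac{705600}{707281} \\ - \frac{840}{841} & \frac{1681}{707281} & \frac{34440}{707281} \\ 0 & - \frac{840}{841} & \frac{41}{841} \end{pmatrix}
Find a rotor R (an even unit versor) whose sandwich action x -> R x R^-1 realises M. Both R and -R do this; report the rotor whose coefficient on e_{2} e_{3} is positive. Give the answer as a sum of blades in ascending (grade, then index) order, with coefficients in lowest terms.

Method: write R = a + b12*e_{1} e_{2} + b13*e_{1} e_{3} + b23*e_{2} e_{3} with a^2 + b12^2 + b13^2 + b23^2 = 1 (so R^-1 = ~R). Expanding the columns R e_j ~R gives tr M = 4a^2 - 1 and, from the antisymmetric part, M21 - M12 = -4a*b12, M13 - M31 = 4a*b13, M32 - M23 = -4a*b23.
Here tr M = \frac{70643}{707281}, so a^2 = (1 + tr M)/4 = \frac{194481}{707281} and a = ±\frac{441}{841}. Taking a = \frac{441}{841}: M21 - M12 = -\frac{740880}{707281}, M13 - M31 = \frac{705600}{707281}, M32 - M23 = -\frac{740880}{707281}, giving b12 = \frac{420}{841}, b13 = \frac{400}{841}, b23 = \frac{420}{841}, i.e. R = \frac{441}{841} + \frac{420}{841} e_{1} e_{2} + \frac{400}{841} e_{1} e_{3} + \frac{420}{841} e_{2} e_{3}.
Its e_{2} e_{3} coefficient is already positive.
Answer: \frac{441}{841} + \frac{420}{841} e_{1} e_{2} + \frac{400}{841} e_{1} e_{3} + \frac{420}{841} e_{2} e_{3}. Sheet selection: the two-to-one cover makes ±R indistinguishable at the matrix level (trace \frac{70643}{707281}), so uniqueness comes from the required sign on e_{2} e_{3}.


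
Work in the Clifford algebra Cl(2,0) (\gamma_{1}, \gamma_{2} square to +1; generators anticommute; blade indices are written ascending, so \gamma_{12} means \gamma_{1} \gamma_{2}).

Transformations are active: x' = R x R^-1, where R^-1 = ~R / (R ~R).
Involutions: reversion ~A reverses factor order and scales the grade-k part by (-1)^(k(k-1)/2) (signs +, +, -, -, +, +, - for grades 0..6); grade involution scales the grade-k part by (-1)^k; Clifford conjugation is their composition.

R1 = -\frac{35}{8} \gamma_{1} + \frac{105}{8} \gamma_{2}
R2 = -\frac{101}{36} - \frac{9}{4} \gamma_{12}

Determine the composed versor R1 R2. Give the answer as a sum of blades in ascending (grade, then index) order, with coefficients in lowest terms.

Distribute over the terms of R1 (each basis-blade product reordered to ascending indices, repeated generators contracted through their squares):
(-\frac{35}{8} \gamma_{1}) R2 = \frac{3535}{288} \gamma_{1} + \frac{315}{32} \gamma_{2}
(\frac{105}{8} \gamma_{2}) R2 = \frac{945}{32} \gamma_{1} - \frac{3535}{96} \gamma_{2}
Summing the partial products and collecting blades:
Answer: \frac{1505}{36} \gamma_{1} - \frac{1295}{48} \gamma_{2}


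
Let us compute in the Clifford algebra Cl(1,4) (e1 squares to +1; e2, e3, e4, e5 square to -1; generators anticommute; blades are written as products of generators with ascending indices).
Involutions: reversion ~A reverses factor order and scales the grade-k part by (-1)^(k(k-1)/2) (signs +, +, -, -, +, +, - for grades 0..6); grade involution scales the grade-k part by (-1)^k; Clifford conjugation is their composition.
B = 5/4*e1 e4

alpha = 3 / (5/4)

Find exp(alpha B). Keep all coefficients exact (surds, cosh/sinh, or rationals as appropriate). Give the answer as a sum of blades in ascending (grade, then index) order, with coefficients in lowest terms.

B^2 = (5/4)^2*(e1 e4)^2 = 25/16*(+1) = 25/16 (a basis 2-blade squares to minus the product of its generators' squares).
B^2 = 25/16 — the series telescopes hyperbolically here: l = 5/4, alpha*l = 3, so exp(alpha B) = cosh(3) + (sinh(3)/(5/4))*B = cosh(3) + (4*sinh(3)/5)*B.
Answer: cosh(3) + sinh(3)*e1 e4


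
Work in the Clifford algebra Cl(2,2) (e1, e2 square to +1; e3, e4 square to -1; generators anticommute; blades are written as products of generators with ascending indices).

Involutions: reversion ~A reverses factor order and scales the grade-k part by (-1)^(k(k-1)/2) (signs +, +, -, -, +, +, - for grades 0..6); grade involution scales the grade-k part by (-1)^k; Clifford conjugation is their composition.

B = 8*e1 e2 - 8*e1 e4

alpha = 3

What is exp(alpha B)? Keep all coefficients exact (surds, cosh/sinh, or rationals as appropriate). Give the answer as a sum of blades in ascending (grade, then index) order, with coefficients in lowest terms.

B^2 term by term: the squares give (8)^2*(e1 e2)^2 + (-8)^2*(e1 e4)^2 = 64*(-1) + 64*(+1) = 0 (each basis 2-blade squares to minus the product of its generators' squares); cross terms between blades sharing an index anticommute and cancel. So B^2 = 0.
B^2 = 0, hence only two terms survive: exp(alpha B) = 1 + alpha B (parabolic case).
Answer: 1 + 24*e1 e2 - 24*e1 e4


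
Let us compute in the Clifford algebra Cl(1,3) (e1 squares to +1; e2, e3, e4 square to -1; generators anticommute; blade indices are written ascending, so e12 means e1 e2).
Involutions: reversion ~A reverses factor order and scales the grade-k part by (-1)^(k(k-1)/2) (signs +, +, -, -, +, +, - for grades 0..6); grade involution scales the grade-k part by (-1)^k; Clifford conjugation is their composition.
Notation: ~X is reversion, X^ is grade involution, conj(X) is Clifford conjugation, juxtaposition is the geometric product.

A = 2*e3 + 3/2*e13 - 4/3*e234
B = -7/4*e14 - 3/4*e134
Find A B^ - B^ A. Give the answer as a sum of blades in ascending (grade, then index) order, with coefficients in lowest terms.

first term: 9/8*e4 - e12 + 3/2*e14 + 21/8*e34 + 7/3*e123 + 7/2*e134
second term: 9/8*e4 + e12 + 3/2*e14 - 21/8*e34 - 7/3*e123 + 7/2*e134
Answer: -2*e12 + 21/4*e34 + 14/3*e123


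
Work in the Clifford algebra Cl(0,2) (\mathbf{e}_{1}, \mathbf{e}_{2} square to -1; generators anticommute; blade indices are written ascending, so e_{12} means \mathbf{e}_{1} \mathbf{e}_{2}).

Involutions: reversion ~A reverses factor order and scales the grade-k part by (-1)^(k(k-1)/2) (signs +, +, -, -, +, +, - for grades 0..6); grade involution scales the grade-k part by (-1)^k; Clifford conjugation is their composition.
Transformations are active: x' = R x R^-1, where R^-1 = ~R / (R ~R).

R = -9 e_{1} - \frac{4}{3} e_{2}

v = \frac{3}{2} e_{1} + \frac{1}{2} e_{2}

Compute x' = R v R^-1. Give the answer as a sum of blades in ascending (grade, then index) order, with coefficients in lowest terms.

~R = -9 e_{1} - \frac{4}{3} e_{2}, and R ~R = -\frac{745}{9}, so R^-1 = ~R / (-\frac{745}{9}).
R v = \frac{85}{6} - \frac{5}{2} e_{12}
Answer: \frac{471}{298} e_{1} - \frac{13}{298} e_{2}


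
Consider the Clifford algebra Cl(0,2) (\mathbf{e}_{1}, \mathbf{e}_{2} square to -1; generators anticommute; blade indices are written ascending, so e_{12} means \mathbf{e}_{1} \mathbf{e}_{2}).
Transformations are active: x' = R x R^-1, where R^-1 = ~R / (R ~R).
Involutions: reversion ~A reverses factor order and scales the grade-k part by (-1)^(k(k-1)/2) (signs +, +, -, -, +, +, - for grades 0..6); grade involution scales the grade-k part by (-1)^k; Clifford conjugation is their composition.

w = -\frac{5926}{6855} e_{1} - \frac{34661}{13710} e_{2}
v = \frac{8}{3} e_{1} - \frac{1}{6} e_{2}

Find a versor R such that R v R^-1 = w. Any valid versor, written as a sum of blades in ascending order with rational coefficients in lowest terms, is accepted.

Here q(v) = q(w) = -\frac{257}{36}; the classical choice R = v + w = \frac{4118}{2285} e_{1} - \frac{18473}{6855} e_{2} then realises v -> w under the sandwich.
Answer: \frac{4118}{2285} e_{1} - \frac{18473}{6855} e_{2}


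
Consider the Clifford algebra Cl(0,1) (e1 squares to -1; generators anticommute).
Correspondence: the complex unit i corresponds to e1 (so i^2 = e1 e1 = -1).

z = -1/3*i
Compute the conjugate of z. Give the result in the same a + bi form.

In blades: z = -1/3*e1.
Conjugation here is Clifford conjugation: the scalar is fixed and the grade-1 and grade-2 blades all flip sign, giving 1/3*e1; translating back:
Answer: 1/3*i


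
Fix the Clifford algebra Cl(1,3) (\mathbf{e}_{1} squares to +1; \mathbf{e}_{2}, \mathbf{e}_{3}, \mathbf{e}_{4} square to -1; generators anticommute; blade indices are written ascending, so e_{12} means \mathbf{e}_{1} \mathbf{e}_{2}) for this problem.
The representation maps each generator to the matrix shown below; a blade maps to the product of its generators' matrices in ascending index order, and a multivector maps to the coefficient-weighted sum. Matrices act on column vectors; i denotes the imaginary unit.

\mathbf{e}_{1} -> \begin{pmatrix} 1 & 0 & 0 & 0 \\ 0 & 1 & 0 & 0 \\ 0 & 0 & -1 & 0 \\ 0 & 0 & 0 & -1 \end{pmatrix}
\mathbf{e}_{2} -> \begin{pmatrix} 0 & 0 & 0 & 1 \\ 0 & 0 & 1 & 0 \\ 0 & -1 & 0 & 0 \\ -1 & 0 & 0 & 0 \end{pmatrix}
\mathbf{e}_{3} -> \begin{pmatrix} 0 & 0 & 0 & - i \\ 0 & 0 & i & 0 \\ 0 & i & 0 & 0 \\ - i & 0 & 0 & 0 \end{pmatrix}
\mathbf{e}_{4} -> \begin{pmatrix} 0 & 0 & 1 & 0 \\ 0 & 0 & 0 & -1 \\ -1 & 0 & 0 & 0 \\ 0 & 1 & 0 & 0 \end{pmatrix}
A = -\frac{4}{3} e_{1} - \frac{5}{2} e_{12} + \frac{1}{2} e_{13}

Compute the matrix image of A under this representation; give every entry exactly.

Bivector images (products of the table entries): rho(e_{12}) = rho(\mathbf{e}_{1})rho(\mathbf{e}_{2}) = \begin{pmatrix} 0 & 0 & 0 & 1 \\ 0 & 0 & 1 & 0 \\ 0 & 1 & 0 & 0 \\ 1 & 0 & 0 & 0 \end{pmatrix}; rho(e_{13}) = rho(\mathbf{e}_{1})rho(\mathbf{e}_{3}) = \begin{pmatrix} 0 & 0 & 0 & - i \\ 0 & 0 & i & 0 \\ 0 & - i & 0 & 0 \\ i & 0 & 0 & 0 \end{pmatrix}.
M = (-\frac{4}{3})*rho(e_{1}) + (-\frac{5}{2})*rho(e_{12}) + (\frac{1}{2})*rho(e_{13}), summed entrywise:
Answer: \begin{pmatrix} - \frac{4}{3} & 0 & 0 & - \frac{5}{2} - \frac{i}{2} \\ 0 & - \frac{4}{3} & - \frac{5}{2} + \frac{i}{2} & 0 \\ 0 & - \frac{5}{2} - \frac{i}{2} & \frac{4}{3} & 0 \\ - \frac{5}{2} + \frac{i}{2} & 0 & 0 & \frac{4}{3} \end{pmatrix}


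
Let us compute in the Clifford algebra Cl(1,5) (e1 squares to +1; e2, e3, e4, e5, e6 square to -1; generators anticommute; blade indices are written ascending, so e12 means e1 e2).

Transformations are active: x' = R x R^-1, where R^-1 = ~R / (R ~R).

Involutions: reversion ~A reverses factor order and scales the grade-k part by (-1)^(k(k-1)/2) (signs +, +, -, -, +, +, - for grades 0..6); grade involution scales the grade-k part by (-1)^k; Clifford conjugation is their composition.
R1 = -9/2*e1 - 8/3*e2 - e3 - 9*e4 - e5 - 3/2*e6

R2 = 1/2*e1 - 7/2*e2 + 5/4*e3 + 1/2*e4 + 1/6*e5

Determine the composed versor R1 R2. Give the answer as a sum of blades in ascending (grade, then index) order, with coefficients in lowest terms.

Distribute over the terms of R2 (each basis-blade product reordered to ascending indices, repeated generators contracted through their squares):
R1 (1/2*e1) = -9/4 + 4/3*e12 + 1/2*e13 + 9/2*e14 + 1/2*e15 + 3/4*e16
R1 (-7/2*e2) = -28/3 + 63/4*e12 - 7/2*e23 - 63/2*e24 - 7/2*e25 - 21/4*e26
R1 (5/4*e3) = 5/4 - 45/8*e13 - 10/3*e23 + 45/4*e34 + 5/4*e35 + 15/8*e36
R1 (1/2*e4) = 9/2 - 9/4*e14 - 4/3*e24 - 1/2*e34 + 1/2*e45 + 3/4*e46
R1 (1/6*e5) = 1/6 - 3/4*e15 - 4/9*e25 - 1/6*e35 - 3/2*e45 + 1/4*e56
Summing the partial products and collecting blades:
Answer: -17/3 + 205/12*e12 - 41/8*e13 + 9/4*e14 - 1/4*e15 + 3/4*e16 - 41/6*e23 - 197/6*e24 - 71/18*e25 - 21/4*e26 + 43/4*e34 + 13/12*e35 + 15/8*e36 - e45 + 3/4*e46 + 1/4*e56


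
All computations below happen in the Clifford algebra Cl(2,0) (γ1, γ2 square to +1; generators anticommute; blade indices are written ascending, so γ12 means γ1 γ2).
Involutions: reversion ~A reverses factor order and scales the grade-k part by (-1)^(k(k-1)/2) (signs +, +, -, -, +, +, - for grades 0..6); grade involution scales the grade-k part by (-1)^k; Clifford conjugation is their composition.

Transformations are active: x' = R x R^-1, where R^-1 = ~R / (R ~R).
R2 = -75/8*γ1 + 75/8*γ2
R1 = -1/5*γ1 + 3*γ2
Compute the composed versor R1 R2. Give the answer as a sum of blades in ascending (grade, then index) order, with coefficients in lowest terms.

Distribute over the terms of R1 (each basis-blade product reordered to ascending indices, repeated generators contracted through their squares):
(-1/5*γ1) R2 = 15/8 - 15/8*γ12
(3*γ2) R2 = 225/8 + 225/8*γ12
Summing the partial products and collecting blades:
Answer: 30 + 105/4*γ12


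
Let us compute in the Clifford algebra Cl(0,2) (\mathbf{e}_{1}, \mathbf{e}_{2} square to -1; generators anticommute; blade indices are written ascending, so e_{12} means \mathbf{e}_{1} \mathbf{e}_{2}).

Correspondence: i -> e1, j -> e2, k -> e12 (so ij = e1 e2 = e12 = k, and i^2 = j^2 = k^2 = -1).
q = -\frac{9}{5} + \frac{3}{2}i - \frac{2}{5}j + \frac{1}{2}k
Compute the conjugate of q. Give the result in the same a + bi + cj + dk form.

In blades: q = -\frac{9}{5} + \frac{3}{2} e_{1} - \frac{2}{5} e_{2} + \frac{1}{2} e_{12}.
Conjugation here is Clifford conjugation: the scalar is fixed and the grade-1 and grade-2 blades all flip sign, giving -\frac{9}{5} - \frac{3}{2} e_{1} + \frac{2}{5} e_{2} - \frac{1}{2} e_{12}; translating back:
Answer: -\frac{9}{5} - \frac{3}{2}i + \frac{2}{5}j - \frac{1}{2}k


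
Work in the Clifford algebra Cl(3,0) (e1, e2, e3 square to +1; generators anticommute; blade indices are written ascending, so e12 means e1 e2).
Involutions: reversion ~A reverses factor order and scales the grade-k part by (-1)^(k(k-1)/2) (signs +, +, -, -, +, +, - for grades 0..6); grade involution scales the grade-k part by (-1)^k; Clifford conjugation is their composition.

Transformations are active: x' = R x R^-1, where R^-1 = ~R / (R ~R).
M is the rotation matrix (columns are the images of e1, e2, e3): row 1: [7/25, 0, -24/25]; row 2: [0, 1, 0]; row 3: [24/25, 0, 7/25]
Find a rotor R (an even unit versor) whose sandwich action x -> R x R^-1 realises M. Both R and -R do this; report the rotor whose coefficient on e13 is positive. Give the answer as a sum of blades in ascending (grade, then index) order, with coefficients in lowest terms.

Method: write R = a + b12*e12 + b13*e13 + b23*e23 with a^2 + b12^2 + b13^2 + b23^2 = 1 (so R^-1 = ~R). Expanding the columns R e_j ~R gives tr M = 4a^2 - 1 and, from the antisymmetric part, M21 - M12 = -4a*b12, M13 - M31 = 4a*b13, M32 - M23 = -4a*b23.
Here tr M = 39/25, so a^2 = (1 + tr M)/4 = 16/25 and a = ±4/5. Taking a = 4/5: M21 - M12 = 0, M13 - M31 = -48/25, M32 - M23 = 0, giving b12 = 0, b13 = -3/5, b23 = 0, i.e. R = 4/5 - 3/5*e13.
Its e13 coefficient is negative, so report the other preimage -R.
Answer: -4/5 + 3/5*e13. Recall the cover is two-to-one: with M of trace 39/25, both preimages act alike, and the stated e13 sign chooses the sheet.


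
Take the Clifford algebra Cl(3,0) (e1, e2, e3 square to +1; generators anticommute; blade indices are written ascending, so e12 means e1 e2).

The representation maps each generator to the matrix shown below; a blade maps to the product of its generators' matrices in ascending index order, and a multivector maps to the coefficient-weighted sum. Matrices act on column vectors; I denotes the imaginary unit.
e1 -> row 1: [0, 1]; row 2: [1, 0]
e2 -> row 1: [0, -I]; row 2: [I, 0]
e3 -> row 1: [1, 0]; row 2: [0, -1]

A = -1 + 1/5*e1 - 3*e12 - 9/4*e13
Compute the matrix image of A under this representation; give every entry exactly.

Bivector images (products of the table entries): rho(e12) = rho(e1)rho(e2) = row 1: [I, 0]; row 2: [0, -I]; rho(e13) = rho(e1)rho(e3) = row 1: [0, -1]; row 2: [1, 0].
M = (-1)*1 + (1/5)*rho(e1) + (-3)*rho(e12) + (-9/4)*rho(e13), summed entrywise (1 is the identity matrix):
Answer: row 1: [-1 - 3*I, 49/20]; row 2: [-41/20, -1 + 3*I]


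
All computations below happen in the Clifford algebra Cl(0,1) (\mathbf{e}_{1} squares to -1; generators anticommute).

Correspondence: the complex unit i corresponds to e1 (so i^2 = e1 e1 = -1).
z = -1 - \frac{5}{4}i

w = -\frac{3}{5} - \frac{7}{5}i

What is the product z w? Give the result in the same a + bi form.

In blades: z = -1 - \frac{5}{4} e_{1}, w = -\frac{3}{5} - \frac{7}{5} e_{1}.
Distribute z over w term by term (generator squares from the signature, products reordered to ascending indices): (-1)*w = \frac{3}{5} + \frac{7}{5} e_{1}; (-\frac{5}{4} e_{1})*w = -\frac{7}{4} + \frac{3}{4} e_{1}.
Sum: -\frac{23}{20} + \frac{43}{20} e_{1}; translating back through the correspondence:
Answer: -\frac{23}{20} + \frac{43}{20}i


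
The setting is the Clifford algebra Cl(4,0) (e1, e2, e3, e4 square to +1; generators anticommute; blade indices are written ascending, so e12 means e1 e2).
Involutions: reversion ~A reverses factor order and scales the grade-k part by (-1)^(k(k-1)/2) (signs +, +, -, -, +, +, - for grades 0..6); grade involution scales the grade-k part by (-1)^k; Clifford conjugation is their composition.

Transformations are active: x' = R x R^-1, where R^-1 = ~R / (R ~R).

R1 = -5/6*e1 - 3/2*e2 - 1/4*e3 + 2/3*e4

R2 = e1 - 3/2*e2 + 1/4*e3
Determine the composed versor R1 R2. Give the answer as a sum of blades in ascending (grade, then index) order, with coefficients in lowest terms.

Distribute over the terms of R2 (each basis-blade product reordered to ascending indices, repeated generators contracted through their squares):
R1 (e1) = -5/6 + 3/2*e12 + 1/4*e13 - 2/3*e14
R1 (-3/2*e2) = 9/4 + 5/4*e12 - 3/8*e23 + e24
R1 (1/4*e3) = -1/16 - 5/24*e13 - 3/8*e23 - 1/6*e34
Summing the partial products and collecting blades:
Answer: 65/48 + 11/4*e12 + 1/24*e13 - 2/3*e14 - 3/4*e23 + e24 - 1/6*e34


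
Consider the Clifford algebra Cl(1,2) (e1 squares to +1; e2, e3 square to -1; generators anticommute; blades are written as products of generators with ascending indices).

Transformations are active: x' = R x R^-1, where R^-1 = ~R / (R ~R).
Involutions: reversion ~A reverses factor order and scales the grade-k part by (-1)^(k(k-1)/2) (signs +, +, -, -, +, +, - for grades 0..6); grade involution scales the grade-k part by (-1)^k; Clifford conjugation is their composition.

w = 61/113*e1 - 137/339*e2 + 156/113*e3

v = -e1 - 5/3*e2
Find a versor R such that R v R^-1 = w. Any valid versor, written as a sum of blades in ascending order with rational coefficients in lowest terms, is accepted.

A norm check does it: q(v) = q(w) = -16/9, hence R = v + w = -52/113*e1 - 234/113*e2 + 156/113*e3 realises the map — parallel part kept, (v - w)/2 negated, v carried to w.
Answer: -52/113*e1 - 234/113*e2 + 156/113*e3


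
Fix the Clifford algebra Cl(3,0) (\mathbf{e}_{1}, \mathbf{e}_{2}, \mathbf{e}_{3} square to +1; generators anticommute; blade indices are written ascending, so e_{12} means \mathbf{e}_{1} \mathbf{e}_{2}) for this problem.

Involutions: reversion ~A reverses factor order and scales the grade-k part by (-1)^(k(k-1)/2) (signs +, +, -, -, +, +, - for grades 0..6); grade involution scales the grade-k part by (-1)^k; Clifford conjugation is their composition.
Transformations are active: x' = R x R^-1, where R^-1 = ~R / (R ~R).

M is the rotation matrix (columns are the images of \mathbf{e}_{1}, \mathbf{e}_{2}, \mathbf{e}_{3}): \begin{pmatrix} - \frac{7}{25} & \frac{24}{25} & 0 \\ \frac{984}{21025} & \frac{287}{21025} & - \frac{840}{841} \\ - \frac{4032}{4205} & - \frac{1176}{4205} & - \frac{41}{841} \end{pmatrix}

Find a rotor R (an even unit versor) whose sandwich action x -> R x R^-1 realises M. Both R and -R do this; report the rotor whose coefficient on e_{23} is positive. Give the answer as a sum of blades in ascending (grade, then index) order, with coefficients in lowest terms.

Method: write R = a + b12*e_{12} + b13*e_{13} + b23*e_{23} with a^2 + b12^2 + b13^2 + b23^2 = 1 (so R^-1 = ~R). Expanding the columns R e_j ~R gives tr M = 4a^2 - 1 and, from the antisymmetric part, M21 - M12 = -4a*b12, M13 - M31 = 4a*b13, M32 - M23 = -4a*b23.
Here tr M = -\frac{265}{841}, so a^2 = (1 + tr M)/4 = \frac{144}{841} and a = ±\frac{12}{29}. Taking a = \frac{12}{29}: M21 - M12 = -\frac{768}{841}, M13 - M31 = \frac{4032}{4205}, M32 - M23 = \frac{3024}{4205}, giving b12 = \frac{16}{29}, b13 = \frac{84}{145}, b23 = -\frac{63}{145}, i.e. R = \frac{12}{29} + \frac{16}{29} e_{12} + \frac{84}{145} e_{13} - \frac{63}{145} e_{23}.
Its e_{23} coefficient is negative, so report the other preimage -R.
Answer: -\frac{12}{29} - \frac{16}{29} e_{12} - \frac{84}{145} e_{13} + \frac{63}{145} e_{23}. Uniqueness: Spin(3) -> SO(3) maps R and -R to the same rotation of trace -\frac{265}{841}; fixing the sign of the e_{23} coefficient removes the ambiguity.


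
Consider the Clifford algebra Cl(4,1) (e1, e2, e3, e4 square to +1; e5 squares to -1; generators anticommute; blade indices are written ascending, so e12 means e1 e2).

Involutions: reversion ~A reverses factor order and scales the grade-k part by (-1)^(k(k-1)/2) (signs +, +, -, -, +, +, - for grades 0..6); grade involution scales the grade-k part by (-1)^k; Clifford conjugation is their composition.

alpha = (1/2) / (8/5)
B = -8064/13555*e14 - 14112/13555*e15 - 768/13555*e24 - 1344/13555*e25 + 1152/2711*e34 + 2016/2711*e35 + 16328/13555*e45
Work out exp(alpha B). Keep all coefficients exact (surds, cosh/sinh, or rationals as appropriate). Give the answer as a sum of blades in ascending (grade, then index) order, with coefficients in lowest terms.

B^2 term by term: the squares give (-8064/13555)^2*(e14)^2 + (-14112/13555)^2*(e15)^2 + (-768/13555)^2*(e24)^2 + (-1344/13555)^2*(e25)^2 + (1152/2711)^2*(e34)^2 + (2016/2711)^2*(e35)^2 + (16328/13555)^2*(e45)^2 = 65028096/183738025*(-1) + 199148544/183738025*(+1) + 589824/183738025*(-1) + 1806336/183738025*(+1) + 1327104/7349521*(-1) + 4064256/7349521*(+1) + 266603584/183738025*(+1) = 64/25 (each basis 2-blade squares to minus the product of its generators' squares); cross terms between blades sharing an index anticommute and cancel; the commuting (index-disjoint) pairs give grade-4 terms 2*c*c'*(blade product), which cancel blade by blade — e1245: -21676032/183738025 + 21676032/183738025 = 0; e1345: 32514048/36747605 - 32514048/36747605 = 0; e2345: 3096576/36747605 - 3096576/36747605 = 0 — confirming B is simple. So B^2 = 64/25.
B^2 = 64/25 — hyperbolic case — the even/odd split gives cosh and sinh: l = 8/5, alpha*l = 1/2, so exp(alpha B) = cosh(1/2) + (sinh(1/2)/(8/5))*B = cosh(1/2) + (5*sinh(1/2)/8)*B.
Answer: cosh(1/2) - 1008*sinh(1/2)/2711*e14 - 1764*sinh(1/2)/2711*e15 - 96*sinh(1/2)/2711*e24 - 168*sinh(1/2)/2711*e25 + 720*sinh(1/2)/2711*e34 + 1260*sinh(1/2)/2711*e35 + 2041*sinh(1/2)/2711*e45


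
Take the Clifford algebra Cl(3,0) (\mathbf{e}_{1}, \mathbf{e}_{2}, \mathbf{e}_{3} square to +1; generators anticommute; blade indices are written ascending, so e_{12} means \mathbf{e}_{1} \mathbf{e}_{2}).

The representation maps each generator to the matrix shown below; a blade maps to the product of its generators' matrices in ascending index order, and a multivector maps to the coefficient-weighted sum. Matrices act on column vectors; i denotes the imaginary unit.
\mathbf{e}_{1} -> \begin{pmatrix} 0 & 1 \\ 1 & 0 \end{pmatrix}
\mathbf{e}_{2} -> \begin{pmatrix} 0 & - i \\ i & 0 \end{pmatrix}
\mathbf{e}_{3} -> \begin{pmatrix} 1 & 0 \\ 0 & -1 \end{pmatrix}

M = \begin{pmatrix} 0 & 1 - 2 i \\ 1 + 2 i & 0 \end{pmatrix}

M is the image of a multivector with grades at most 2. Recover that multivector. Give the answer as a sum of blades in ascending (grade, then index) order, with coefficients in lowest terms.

Method: 1, rho(e_{1}), rho(e_{2}), rho(e_{3}) form a trace-orthogonal basis of the 2x2 complex matrices (tr(X Y) = 2 if X = Y, else 0), so M = m0*1 + m1*rho(e_{1}) + m2*rho(e_{2}) + m3*rho(e_{3}) with m0 = tr(M)/2 = 0, m1 = tr(M rho(e_{1}))/2 = 1, m2 = tr(M rho(e_{2}))/2 = 2, m3 = tr(M rho(e_{3}))/2 = 0.
Multiplying table entries, the bivector images are rho(e_{12}) = i*rho(e_{3}), rho(e_{13}) = -i*rho(e_{2}), rho(e_{23}) = i*rho(e_{1}); with real blade coefficients the real parts of m0..m3 are the coefficients of 1, e_{1}, e_{2}, e_{3} and the imaginary parts give the bivectors (e_{23}: Im m1, e_{13}: -Im m2, e_{12}: Im m3).
Answer: e_{1} + 2 e_{2}


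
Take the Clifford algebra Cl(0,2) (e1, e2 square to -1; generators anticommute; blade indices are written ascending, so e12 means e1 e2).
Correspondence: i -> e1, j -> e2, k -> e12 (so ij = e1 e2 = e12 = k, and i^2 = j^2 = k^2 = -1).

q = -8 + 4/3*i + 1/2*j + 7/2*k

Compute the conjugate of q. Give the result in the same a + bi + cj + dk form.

In blades: q = -8 + 4/3*e1 + 1/2*e2 + 7/2*e12.
Conjugation here is Clifford conjugation: the scalar is fixed and the grade-1 and grade-2 blades all flip sign, giving -8 - 4/3*e1 - 1/2*e2 - 7/2*e12; translating back:
Answer: -8 - 4/3*i - 1/2*j - 7/2*k


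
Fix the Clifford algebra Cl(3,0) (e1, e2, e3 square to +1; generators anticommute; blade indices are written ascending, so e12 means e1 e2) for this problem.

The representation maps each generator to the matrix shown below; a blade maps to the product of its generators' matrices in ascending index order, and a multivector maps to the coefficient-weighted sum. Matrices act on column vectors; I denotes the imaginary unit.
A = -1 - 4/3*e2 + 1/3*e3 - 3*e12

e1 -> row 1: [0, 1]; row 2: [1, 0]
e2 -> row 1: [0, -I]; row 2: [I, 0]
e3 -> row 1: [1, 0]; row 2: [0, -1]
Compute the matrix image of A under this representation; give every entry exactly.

Bivector images (products of the table entries): rho(e12) = rho(e1)rho(e2) = row 1: [I, 0]; row 2: [0, -I].
M = (-1)*1 + (-4/3)*rho(e2) + (1/3)*rho(e3) + (-3)*rho(e12), summed entrywise (1 is the identity matrix):
Answer: row 1: [-2/3 - 3*I, 4*I/3]; row 2: [-4*I/3, -4/3 + 3*I]


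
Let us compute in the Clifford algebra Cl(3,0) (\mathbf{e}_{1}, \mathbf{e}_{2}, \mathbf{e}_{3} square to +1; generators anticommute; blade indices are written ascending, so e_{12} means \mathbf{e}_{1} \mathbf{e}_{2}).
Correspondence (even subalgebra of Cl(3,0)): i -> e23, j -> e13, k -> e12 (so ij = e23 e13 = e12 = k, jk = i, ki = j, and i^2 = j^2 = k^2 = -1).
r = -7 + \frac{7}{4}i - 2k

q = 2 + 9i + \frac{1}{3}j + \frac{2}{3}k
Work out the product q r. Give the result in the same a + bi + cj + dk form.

In blades: q = 2 + \frac{2}{3} e_{12} + \frac{1}{3} e_{13} + 9 e_{23}, r = -7 - 2 e_{12} + \frac{7}{4} e_{23}.
Distribute q over r term by term (generator squares from the signature, products reordered to ascending indices): (2)*r = -14 - 4 e_{12} + \frac{7}{2} e_{23}; (\frac{2}{3} e_{12})*r = \frac{4}{3} - \frac{14}{3} e_{12} + \frac{7}{6} e_{13}; (\frac{1}{3} e_{13})*r = -\frac{7}{12} e_{12} - \frac{7}{3} e_{13} - \frac{2}{3} e_{23}; (9 e_{23})*r = -\frac{63}{4} + 18 e_{13} - 63 e_{23}.
Sum: -\frac{341}{12} - \frac{37}{4} e_{12} + \frac{101}{6} e_{13} - \frac{361}{6} e_{23}; translating back through the correspondence:
Answer: -\frac{341}{12} - \frac{361}{6}i + \frac{101}{6}j - \frac{37}{4}k
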